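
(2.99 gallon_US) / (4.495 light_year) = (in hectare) 2.662e-23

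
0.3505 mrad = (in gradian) 0.02231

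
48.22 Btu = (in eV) 3.175e+23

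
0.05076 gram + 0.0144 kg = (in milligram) 1.445e+04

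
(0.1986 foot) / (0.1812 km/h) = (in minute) 0.02004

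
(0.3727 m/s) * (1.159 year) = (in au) 9.106e-05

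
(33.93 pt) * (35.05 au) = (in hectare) 6.276e+06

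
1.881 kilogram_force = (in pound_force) 4.147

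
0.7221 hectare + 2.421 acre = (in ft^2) 1.832e+05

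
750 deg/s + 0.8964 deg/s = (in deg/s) 750.9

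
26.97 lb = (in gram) 1.223e+04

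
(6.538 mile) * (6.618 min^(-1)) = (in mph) 2596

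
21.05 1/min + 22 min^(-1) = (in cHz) 71.75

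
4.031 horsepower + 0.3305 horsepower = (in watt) 3252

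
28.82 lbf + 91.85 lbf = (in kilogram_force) 54.73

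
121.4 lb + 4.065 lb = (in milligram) 5.691e+07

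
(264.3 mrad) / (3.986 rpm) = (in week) 1.047e-06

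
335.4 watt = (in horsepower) 0.4498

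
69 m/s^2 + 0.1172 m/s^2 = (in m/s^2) 69.12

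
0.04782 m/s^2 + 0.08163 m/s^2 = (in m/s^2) 0.1295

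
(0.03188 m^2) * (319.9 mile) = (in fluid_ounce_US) 5.55e+08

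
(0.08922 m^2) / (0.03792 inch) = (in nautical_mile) 0.05002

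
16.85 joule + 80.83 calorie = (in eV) 2.216e+21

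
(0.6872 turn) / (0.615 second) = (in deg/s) 402.3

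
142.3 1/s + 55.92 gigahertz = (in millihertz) 5.592e+13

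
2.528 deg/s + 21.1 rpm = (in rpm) 21.52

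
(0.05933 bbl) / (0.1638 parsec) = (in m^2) 1.866e-18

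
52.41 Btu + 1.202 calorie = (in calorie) 1.322e+04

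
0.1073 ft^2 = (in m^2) 0.009968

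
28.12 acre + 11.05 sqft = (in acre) 28.12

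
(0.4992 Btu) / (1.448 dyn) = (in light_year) 3.845e-09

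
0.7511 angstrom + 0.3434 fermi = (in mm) 7.511e-08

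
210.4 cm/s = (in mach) 0.006179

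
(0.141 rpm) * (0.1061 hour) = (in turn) 0.8976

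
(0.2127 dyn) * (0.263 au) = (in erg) 8.369e+11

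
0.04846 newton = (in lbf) 0.01089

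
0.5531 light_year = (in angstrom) 5.233e+25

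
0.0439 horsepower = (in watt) 32.74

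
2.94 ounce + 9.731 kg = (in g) 9814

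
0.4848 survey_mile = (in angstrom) 7.802e+12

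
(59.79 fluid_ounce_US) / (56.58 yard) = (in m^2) 3.418e-05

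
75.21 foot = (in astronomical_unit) 1.532e-10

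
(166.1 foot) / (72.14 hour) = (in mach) 5.725e-07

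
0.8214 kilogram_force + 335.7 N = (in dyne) 3.438e+07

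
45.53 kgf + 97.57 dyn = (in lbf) 100.4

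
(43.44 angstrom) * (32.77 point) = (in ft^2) 5.406e-10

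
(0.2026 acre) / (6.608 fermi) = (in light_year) 13.11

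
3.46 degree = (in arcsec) 1.246e+04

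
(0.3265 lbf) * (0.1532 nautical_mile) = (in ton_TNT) 9.849e-08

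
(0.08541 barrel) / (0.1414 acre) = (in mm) 0.02373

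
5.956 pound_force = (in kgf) 2.702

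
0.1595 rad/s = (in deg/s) 9.139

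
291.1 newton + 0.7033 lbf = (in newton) 294.2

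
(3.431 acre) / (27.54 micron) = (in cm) 5.042e+10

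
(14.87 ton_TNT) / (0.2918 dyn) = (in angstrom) 2.132e+26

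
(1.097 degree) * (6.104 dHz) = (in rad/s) 0.01169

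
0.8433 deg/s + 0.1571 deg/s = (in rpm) 0.1667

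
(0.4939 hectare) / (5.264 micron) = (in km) 9.383e+05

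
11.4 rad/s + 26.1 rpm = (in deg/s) 809.8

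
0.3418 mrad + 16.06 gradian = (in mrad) 252.6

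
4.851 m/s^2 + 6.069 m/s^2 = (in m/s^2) 10.92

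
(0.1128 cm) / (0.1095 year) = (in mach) 9.593e-13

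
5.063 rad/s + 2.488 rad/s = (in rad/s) 7.551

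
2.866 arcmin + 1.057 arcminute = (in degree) 0.06538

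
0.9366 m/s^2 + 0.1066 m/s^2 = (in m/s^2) 1.043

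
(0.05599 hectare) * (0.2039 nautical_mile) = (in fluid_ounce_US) 7.149e+09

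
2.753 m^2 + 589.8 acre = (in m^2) 2.387e+06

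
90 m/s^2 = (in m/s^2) 90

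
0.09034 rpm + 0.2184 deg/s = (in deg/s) 0.7604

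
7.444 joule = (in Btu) 0.007056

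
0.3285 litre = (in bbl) 0.002066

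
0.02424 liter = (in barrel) 0.0001525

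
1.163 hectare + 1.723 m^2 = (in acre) 2.874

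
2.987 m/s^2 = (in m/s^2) 2.987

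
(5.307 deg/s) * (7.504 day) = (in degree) 3.441e+06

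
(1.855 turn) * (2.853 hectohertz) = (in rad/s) 3325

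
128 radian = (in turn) 20.37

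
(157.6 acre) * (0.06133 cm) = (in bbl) 2460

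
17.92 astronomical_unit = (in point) 7.599e+15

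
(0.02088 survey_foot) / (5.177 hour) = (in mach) 1.003e-09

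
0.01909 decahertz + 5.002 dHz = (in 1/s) 0.6911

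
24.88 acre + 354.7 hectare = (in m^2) 3.648e+06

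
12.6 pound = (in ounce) 201.6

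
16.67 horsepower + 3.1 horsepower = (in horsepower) 19.77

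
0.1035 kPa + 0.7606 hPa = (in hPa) 1.796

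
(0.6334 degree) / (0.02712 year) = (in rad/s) 1.293e-08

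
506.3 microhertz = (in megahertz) 5.063e-10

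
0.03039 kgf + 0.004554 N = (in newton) 0.3026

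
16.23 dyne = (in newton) 0.0001623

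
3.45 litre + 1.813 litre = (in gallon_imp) 1.158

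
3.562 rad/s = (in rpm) 34.01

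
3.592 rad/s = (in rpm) 34.3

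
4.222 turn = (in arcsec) 5.472e+06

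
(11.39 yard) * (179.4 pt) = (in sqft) 7.095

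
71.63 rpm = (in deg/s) 429.8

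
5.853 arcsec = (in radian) 2.838e-05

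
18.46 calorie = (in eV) 4.821e+20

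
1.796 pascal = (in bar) 1.796e-05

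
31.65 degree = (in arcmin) 1899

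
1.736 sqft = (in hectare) 1.613e-05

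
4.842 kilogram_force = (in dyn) 4.748e+06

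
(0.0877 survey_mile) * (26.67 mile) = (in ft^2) 6.521e+07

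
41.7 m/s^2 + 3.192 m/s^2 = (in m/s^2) 44.89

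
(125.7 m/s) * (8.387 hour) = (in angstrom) 3.795e+16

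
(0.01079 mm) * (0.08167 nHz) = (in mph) 1.971e-15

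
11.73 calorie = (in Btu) 0.04652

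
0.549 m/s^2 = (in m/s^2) 0.549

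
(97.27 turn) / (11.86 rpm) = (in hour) 0.1367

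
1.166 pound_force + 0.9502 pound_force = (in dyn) 9.413e+05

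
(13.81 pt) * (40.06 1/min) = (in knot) 0.006323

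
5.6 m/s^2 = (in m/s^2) 5.6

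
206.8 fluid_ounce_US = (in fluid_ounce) 206.8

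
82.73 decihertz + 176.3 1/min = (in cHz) 1121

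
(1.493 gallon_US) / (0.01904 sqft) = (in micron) 3.195e+06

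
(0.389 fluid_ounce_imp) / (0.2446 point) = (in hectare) 1.281e-05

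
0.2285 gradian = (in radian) 0.003589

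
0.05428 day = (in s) 4690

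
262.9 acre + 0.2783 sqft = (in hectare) 106.4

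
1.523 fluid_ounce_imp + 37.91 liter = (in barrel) 0.2387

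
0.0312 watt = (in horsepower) 4.184e-05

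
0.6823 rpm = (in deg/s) 4.094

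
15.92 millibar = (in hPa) 15.92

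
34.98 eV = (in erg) 5.604e-11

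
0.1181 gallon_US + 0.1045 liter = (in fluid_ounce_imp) 19.41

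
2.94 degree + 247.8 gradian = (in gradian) 251.1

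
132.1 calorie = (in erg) 5.527e+09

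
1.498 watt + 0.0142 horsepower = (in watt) 12.09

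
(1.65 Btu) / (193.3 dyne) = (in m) 9.006e+05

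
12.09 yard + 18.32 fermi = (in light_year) 1.169e-15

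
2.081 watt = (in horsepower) 0.002791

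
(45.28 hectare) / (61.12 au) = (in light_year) 5.234e-24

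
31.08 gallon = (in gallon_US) 31.08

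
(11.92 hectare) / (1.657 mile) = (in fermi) 4.47e+16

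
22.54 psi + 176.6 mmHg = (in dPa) 1.79e+06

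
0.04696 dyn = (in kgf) 4.789e-08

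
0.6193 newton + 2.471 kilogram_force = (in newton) 24.85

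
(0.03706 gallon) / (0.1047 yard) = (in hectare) 1.465e-07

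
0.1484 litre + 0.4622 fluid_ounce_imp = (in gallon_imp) 0.03553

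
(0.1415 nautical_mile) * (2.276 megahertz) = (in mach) 1.752e+06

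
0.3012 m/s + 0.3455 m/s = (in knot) 1.257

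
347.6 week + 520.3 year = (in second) 1.662e+10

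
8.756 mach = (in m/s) 2981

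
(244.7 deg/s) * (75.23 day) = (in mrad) 2.776e+10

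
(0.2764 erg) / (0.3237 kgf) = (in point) 2.468e-05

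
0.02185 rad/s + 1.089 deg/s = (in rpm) 0.3902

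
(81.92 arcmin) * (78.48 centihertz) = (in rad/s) 0.0187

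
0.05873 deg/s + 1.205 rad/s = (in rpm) 11.52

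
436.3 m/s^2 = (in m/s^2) 436.3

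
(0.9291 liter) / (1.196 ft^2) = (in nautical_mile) 4.515e-06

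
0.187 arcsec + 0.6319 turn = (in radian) 3.97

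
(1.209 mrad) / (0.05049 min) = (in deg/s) 0.02287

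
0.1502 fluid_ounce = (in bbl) 2.794e-05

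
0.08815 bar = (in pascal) 8815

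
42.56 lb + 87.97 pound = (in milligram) 5.921e+07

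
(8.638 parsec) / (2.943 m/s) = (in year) 2.872e+09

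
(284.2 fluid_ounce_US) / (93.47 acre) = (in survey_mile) 1.381e-11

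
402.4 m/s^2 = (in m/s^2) 402.4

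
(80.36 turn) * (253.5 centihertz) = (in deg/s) 7.334e+04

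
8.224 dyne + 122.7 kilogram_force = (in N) 1203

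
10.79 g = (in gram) 10.79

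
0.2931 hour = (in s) 1055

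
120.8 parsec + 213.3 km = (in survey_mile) 2.316e+15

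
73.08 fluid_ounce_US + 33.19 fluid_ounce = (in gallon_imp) 0.6913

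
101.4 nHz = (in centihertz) 1.014e-05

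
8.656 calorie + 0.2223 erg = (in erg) 3.622e+08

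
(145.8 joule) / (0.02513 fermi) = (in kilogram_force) 5.916e+17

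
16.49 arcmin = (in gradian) 0.3054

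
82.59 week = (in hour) 1.388e+04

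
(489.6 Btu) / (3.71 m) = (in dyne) 1.392e+10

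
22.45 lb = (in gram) 1.018e+04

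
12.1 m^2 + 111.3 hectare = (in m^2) 1.113e+06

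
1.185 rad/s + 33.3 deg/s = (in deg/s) 101.2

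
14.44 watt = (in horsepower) 0.01936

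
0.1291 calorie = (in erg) 5.402e+06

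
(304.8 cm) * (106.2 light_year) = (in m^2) 3.062e+18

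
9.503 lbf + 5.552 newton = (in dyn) 4.782e+06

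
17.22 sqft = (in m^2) 1.6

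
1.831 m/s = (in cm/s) 183.1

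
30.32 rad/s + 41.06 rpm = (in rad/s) 34.62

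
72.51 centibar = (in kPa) 72.51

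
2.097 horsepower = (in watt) 1564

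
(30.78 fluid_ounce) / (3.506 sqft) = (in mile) 1.737e-06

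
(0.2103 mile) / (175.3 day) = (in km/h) 8.044e-05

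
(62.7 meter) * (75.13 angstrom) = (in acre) 1.164e-10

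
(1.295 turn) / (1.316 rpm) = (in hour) 0.0164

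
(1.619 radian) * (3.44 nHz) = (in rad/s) 5.569e-09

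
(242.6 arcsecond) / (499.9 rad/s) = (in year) 7.461e-14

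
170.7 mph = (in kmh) 274.7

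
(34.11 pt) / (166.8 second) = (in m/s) 7.214e-05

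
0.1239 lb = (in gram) 56.2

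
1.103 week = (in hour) 185.3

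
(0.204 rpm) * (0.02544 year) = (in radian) 1.714e+04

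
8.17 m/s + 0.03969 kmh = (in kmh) 29.45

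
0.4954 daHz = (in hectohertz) 0.04954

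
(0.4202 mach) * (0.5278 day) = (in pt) 1.85e+10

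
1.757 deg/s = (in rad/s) 0.03067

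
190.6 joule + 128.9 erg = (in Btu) 0.1807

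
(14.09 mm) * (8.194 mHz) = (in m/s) 0.0001155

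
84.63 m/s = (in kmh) 304.7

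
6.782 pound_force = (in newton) 30.17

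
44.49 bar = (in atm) 43.91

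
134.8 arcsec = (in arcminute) 2.247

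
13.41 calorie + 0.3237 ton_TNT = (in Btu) 1.284e+06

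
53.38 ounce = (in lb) 3.336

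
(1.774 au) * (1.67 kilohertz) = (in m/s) 4.432e+14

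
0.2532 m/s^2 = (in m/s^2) 0.2532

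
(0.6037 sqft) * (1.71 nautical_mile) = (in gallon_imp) 3.907e+04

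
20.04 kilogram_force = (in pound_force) 44.18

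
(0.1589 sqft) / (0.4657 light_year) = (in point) 9.498e-15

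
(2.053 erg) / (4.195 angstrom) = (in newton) 489.4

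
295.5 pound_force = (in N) 1314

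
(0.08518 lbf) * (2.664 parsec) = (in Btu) 2.952e+13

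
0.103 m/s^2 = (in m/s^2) 0.103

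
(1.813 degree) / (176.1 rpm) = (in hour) 4.766e-07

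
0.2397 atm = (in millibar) 242.9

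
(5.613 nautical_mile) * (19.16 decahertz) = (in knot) 3.872e+06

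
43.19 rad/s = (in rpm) 412.4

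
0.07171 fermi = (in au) 4.794e-28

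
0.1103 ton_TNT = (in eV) 2.88e+27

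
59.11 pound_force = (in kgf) 26.81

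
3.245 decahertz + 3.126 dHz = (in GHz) 3.276e-08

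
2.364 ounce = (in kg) 0.06702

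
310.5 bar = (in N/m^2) 3.105e+07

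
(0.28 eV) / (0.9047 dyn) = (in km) 4.959e-18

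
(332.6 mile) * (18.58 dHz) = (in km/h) 3.58e+06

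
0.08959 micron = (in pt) 0.000254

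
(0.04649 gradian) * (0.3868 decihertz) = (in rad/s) 2.825e-05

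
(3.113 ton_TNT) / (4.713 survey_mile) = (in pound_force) 3.86e+05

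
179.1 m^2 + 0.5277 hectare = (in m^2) 5456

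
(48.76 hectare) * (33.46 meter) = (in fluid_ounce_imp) 5.742e+11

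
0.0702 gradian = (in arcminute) 3.791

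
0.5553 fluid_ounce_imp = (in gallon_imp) 0.003471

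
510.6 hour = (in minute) 3.064e+04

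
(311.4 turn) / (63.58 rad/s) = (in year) 9.758e-07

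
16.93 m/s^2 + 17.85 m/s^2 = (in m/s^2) 34.78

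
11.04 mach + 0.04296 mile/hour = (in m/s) 3759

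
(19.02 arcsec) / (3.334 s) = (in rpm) 0.0002641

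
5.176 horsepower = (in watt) 3860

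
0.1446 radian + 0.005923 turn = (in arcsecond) 3.75e+04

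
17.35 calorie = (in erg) 7.259e+08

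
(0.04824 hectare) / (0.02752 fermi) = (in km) 1.753e+16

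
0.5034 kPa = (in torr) 3.776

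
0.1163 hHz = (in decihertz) 116.3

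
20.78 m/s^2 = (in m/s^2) 20.78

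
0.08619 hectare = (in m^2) 861.9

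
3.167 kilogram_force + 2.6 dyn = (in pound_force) 6.982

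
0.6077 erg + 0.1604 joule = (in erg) 1.604e+06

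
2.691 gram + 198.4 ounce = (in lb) 12.41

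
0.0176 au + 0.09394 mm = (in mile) 1.636e+06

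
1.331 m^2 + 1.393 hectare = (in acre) 3.443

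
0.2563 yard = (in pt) 664.3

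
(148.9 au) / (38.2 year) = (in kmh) 6.657e+04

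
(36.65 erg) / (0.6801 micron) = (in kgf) 0.5495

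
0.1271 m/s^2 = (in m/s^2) 0.1271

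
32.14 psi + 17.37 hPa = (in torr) 1675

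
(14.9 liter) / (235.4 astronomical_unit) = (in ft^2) 4.554e-15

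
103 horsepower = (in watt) 7.681e+04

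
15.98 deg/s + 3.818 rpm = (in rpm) 6.481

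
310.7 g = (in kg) 0.3107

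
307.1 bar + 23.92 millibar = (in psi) 4454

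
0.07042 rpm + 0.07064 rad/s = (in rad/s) 0.07801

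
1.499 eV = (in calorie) 5.74e-20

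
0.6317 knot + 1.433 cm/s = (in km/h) 1.221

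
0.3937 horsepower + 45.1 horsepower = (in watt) 3.392e+04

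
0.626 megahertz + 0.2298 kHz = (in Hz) 6.262e+05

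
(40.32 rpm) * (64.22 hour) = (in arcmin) 3.356e+09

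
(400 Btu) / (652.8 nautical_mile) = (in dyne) 3.491e+04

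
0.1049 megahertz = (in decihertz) 1.049e+06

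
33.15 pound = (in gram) 1.504e+04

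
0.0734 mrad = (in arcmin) 0.2523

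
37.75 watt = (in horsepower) 0.05062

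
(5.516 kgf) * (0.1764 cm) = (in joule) 0.09542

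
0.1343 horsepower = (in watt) 100.1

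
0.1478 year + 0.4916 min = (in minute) 7.768e+04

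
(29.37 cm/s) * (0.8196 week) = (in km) 145.6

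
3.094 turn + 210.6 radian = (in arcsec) 4.745e+07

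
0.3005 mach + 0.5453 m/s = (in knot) 200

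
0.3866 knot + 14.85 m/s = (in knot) 29.25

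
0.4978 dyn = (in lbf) 1.119e-06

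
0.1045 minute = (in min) 0.1045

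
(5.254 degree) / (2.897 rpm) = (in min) 0.005038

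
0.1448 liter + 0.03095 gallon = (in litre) 0.262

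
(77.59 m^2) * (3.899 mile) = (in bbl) 3.062e+06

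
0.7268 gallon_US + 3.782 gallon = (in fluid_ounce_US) 577.1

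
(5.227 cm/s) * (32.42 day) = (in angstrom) 1.464e+15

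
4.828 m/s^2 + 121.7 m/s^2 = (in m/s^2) 126.5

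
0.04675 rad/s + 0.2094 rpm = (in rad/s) 0.06868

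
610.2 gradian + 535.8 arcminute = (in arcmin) 3.349e+04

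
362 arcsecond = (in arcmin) 6.033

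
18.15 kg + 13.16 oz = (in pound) 40.84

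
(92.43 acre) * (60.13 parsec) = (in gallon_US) 1.833e+26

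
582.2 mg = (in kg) 0.0005822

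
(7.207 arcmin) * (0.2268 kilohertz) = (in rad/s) 0.4755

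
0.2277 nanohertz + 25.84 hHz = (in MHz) 0.002584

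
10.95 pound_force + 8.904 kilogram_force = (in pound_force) 30.58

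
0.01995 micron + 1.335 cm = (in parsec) 4.326e-19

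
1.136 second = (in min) 0.01893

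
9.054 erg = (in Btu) 8.582e-10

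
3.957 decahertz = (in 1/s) 39.57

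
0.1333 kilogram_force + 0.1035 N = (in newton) 1.411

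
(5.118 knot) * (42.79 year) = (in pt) 1.007e+13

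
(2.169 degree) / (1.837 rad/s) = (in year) 6.535e-10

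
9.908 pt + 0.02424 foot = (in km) 1.088e-05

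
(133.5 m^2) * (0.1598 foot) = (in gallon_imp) 1430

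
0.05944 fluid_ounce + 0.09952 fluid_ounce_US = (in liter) 0.004701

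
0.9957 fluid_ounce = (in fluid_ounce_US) 0.9957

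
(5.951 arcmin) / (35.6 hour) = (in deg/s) 7.739e-07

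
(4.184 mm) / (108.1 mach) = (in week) 1.879e-13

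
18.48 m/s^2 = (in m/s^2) 18.48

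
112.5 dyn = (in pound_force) 0.0002529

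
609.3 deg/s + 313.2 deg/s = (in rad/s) 16.1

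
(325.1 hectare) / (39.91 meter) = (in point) 2.309e+08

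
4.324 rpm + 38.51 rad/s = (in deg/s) 2232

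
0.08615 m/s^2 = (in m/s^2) 0.08615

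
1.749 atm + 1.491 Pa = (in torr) 1329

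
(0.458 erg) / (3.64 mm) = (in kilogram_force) 1.283e-06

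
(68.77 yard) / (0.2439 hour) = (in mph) 0.1602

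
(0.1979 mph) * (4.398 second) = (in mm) 389.1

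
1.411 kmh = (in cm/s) 39.19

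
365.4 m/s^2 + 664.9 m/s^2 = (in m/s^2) 1030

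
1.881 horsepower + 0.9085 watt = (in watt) 1404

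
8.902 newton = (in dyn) 8.902e+05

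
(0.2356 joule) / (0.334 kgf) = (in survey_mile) 4.469e-05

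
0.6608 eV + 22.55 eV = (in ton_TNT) 8.888e-28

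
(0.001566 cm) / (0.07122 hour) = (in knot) 1.187e-07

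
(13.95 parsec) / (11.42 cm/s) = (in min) 6.282e+16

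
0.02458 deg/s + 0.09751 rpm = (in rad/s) 0.01064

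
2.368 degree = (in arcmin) 142.1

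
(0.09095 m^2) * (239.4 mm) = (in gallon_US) 5.752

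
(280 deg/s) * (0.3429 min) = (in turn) 16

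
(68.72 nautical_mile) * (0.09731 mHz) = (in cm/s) 1238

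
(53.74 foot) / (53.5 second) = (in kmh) 1.102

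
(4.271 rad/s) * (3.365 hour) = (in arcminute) 1.779e+08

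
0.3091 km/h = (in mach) 0.0002522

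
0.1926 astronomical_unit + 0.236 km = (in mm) 2.881e+13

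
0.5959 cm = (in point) 16.89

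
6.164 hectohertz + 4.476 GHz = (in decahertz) 4.476e+08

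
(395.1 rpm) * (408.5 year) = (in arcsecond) 1.099e+17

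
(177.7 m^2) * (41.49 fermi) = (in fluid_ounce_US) 2.493e-07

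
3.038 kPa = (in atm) 0.02998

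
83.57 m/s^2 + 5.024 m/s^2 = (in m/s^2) 88.59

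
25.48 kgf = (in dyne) 2.499e+07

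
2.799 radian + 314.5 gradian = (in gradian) 492.7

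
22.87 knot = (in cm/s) 1177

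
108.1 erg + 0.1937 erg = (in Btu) 1.026e-08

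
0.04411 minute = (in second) 2.647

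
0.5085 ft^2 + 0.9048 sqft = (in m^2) 0.1313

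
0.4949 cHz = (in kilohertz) 4.949e-06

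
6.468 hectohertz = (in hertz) 646.8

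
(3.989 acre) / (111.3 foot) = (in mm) 4.759e+05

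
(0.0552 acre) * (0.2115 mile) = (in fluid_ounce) 2.571e+09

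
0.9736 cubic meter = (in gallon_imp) 214.2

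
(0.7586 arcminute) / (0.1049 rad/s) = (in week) 3.478e-09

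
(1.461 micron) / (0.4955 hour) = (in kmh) 2.949e-09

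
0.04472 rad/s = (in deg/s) 2.562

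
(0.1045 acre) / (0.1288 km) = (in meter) 3.283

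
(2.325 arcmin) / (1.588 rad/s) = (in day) 4.929e-09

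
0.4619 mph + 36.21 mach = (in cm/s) 1.233e+06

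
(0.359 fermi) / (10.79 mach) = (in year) 3.098e-27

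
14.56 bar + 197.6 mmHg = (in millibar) 1.482e+04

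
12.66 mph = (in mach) 0.01662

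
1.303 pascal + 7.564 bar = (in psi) 109.7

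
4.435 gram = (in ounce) 0.1564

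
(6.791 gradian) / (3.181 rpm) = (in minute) 0.005337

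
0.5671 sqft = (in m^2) 0.05269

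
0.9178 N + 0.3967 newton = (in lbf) 0.2955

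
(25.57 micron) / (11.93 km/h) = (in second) 7.716e-06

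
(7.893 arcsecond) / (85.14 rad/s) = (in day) 5.202e-12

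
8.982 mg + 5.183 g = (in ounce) 0.1831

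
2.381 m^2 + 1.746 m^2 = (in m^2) 4.127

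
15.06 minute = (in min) 15.06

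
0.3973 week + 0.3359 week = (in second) 4.434e+05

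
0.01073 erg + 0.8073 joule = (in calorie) 0.1929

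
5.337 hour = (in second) 1.921e+04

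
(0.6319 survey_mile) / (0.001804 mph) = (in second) 1.261e+06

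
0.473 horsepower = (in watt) 352.7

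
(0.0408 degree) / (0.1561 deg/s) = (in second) 0.2614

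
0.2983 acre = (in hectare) 0.1207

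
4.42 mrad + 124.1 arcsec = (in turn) 0.0007992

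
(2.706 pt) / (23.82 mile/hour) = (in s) 8.965e-05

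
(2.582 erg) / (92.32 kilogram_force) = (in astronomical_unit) 1.906e-21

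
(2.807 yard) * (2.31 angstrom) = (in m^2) 5.929e-10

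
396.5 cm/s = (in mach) 0.01164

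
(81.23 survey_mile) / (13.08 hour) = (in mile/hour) 6.21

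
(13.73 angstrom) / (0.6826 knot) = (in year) 1.24e-16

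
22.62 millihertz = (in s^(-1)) 0.02262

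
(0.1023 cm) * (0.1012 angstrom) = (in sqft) 1.114e-13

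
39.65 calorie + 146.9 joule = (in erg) 3.128e+09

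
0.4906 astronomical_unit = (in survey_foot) 2.408e+11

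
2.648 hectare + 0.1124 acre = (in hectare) 2.693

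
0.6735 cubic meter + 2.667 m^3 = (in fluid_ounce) 1.13e+05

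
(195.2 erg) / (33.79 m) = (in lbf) 1.299e-07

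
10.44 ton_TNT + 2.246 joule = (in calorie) 1.044e+10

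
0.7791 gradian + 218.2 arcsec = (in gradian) 0.8464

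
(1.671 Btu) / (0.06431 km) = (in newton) 27.41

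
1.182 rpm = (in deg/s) 7.092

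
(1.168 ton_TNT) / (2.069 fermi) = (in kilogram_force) 2.409e+23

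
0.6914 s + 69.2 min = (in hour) 1.154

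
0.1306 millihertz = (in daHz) 1.306e-05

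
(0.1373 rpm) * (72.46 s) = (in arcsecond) 2.149e+05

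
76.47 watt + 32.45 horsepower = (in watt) 2.427e+04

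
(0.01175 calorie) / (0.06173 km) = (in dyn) 79.64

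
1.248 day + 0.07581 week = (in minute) 2561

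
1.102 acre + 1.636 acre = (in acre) 2.738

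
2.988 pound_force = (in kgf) 1.355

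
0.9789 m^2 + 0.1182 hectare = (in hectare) 0.1183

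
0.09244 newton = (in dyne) 9244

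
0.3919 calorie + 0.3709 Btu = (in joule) 393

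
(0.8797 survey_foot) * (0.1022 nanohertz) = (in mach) 8.048e-14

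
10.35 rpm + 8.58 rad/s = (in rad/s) 9.664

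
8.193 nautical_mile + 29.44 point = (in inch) 5.974e+05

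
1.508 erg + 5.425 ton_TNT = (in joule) 2.27e+10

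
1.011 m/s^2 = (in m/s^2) 1.011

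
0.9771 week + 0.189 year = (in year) 0.2077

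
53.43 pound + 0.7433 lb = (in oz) 866.8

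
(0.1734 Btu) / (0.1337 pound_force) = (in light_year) 3.251e-14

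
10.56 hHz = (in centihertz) 1.056e+05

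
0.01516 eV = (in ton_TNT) 5.805e-31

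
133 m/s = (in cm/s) 1.33e+04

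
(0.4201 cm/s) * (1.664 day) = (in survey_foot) 1982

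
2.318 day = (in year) 0.006351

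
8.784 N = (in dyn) 8.784e+05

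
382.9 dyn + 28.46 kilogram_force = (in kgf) 28.46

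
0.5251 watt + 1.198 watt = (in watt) 1.723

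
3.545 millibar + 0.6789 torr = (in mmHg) 3.338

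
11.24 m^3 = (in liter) 1.124e+04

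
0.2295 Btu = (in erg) 2.421e+09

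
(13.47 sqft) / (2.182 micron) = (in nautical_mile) 309.7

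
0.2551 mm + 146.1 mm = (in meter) 0.1464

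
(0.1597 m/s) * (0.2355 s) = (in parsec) 1.219e-18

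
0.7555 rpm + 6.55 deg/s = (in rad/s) 0.1934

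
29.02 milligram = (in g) 0.02902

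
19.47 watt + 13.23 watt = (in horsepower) 0.04385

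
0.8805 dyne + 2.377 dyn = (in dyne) 3.257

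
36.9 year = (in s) 1.164e+09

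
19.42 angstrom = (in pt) 5.505e-06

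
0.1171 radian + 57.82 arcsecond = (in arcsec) 2.421e+04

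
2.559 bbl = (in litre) 406.8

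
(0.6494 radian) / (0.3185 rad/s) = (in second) 2.039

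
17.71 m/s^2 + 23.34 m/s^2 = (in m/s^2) 41.05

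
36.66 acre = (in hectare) 14.84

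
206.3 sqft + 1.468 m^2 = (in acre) 0.005099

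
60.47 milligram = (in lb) 0.0001333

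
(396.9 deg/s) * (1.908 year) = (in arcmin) 1.433e+12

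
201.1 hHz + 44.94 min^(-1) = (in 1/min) 1.207e+06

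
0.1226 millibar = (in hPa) 0.1226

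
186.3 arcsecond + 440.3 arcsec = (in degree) 0.1741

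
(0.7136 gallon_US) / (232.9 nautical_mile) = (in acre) 1.548e-12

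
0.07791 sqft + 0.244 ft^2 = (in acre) 7.39e-06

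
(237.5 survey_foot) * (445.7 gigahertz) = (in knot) 6.272e+13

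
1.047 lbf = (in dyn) 4.657e+05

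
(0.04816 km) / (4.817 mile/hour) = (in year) 7.092e-07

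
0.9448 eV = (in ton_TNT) 3.618e-29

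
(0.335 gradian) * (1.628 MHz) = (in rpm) 8.181e+04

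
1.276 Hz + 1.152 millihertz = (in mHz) 1277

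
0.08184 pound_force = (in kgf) 0.03712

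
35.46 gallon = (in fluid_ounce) 4539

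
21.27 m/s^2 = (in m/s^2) 21.27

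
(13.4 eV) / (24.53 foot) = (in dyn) 2.871e-14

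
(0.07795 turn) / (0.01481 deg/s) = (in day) 0.02193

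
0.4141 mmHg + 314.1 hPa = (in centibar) 31.47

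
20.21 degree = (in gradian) 22.46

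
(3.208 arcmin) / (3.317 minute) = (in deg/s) 0.0002686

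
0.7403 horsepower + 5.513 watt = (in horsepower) 0.7477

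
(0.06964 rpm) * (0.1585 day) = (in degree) 5722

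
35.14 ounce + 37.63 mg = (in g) 996.2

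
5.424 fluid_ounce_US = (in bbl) 0.001009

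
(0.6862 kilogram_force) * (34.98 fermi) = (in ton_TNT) 5.626e-23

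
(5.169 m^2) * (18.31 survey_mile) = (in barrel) 9.58e+05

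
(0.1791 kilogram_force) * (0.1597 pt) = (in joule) 9.895e-05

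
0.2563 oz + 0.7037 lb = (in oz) 11.52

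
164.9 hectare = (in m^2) 1.649e+06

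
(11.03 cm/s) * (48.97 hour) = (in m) 1.945e+04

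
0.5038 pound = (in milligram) 2.285e+05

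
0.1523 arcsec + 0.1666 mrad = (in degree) 0.009588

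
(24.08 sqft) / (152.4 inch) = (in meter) 0.5779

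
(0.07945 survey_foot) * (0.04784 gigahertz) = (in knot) 2.252e+06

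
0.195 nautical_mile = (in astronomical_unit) 2.414e-09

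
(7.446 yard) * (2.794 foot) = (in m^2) 5.798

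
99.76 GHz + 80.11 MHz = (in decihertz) 9.984e+11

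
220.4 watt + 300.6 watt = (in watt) 521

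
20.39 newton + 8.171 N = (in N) 28.56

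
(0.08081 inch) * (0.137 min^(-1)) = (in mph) 1.048e-05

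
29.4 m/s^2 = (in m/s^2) 29.4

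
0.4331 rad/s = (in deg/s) 24.81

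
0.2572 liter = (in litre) 0.2572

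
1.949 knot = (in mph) 2.243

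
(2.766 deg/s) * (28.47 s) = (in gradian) 87.5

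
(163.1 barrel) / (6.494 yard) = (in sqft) 47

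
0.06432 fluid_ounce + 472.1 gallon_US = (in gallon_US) 472.1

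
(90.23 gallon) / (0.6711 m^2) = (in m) 0.509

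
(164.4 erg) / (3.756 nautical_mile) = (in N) 2.363e-09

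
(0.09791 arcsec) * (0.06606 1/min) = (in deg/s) 2.994e-08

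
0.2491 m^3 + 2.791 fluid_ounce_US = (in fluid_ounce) 8426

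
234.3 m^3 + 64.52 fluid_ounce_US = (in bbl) 1474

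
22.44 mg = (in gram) 0.02244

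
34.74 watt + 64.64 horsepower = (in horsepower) 64.69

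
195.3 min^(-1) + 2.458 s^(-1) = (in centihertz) 571.3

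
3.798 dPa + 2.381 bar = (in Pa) 2.381e+05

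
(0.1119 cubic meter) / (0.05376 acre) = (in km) 5.143e-07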